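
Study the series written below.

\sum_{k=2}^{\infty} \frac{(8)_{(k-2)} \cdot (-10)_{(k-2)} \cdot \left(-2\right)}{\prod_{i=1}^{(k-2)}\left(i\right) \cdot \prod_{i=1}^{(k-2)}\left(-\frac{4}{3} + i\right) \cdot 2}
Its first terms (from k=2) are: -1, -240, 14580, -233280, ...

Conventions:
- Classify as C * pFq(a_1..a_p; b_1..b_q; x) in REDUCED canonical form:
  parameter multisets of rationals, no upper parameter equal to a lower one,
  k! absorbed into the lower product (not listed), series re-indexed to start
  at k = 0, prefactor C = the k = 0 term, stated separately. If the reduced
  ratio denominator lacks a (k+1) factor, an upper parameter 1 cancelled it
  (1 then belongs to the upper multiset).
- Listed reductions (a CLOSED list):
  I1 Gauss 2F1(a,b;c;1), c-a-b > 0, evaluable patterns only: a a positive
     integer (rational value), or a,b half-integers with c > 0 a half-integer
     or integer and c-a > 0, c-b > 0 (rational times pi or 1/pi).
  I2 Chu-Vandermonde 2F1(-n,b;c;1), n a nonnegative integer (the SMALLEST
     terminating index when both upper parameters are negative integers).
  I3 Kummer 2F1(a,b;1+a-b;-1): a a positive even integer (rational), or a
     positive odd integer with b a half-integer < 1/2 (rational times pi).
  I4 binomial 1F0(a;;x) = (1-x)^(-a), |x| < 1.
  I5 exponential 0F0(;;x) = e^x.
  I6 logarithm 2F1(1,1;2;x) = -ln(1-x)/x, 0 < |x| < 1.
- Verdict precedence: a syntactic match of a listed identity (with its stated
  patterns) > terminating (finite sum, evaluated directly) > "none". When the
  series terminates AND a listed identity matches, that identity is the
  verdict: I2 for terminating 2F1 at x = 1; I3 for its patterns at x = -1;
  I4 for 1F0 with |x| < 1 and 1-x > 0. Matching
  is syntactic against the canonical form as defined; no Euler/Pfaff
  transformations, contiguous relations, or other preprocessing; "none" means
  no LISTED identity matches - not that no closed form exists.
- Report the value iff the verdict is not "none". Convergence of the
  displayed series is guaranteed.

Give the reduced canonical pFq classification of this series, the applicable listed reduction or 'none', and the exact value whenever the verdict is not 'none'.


Reduced: x = 1, 2F1, upper = {-10, 8}, lower = {-\frac{1}{3}}, C = -1. Verdict: this is Chu-Vandermonde (I2) (terminating 2F1 at x = 1 with n = 10, b = 8, c = -\frac{1}{3}). Sum: -\frac{190}{391}.

Key observation: x = 1 and the lower running product (C = -1) is a rising factorial.
Step ratio: r(k) = 1 * (k-10) (k+8) / [(k-\frac{1}{3}) (k+1)] - rational in k. x = 1; t_0 = -1; negate the roots.


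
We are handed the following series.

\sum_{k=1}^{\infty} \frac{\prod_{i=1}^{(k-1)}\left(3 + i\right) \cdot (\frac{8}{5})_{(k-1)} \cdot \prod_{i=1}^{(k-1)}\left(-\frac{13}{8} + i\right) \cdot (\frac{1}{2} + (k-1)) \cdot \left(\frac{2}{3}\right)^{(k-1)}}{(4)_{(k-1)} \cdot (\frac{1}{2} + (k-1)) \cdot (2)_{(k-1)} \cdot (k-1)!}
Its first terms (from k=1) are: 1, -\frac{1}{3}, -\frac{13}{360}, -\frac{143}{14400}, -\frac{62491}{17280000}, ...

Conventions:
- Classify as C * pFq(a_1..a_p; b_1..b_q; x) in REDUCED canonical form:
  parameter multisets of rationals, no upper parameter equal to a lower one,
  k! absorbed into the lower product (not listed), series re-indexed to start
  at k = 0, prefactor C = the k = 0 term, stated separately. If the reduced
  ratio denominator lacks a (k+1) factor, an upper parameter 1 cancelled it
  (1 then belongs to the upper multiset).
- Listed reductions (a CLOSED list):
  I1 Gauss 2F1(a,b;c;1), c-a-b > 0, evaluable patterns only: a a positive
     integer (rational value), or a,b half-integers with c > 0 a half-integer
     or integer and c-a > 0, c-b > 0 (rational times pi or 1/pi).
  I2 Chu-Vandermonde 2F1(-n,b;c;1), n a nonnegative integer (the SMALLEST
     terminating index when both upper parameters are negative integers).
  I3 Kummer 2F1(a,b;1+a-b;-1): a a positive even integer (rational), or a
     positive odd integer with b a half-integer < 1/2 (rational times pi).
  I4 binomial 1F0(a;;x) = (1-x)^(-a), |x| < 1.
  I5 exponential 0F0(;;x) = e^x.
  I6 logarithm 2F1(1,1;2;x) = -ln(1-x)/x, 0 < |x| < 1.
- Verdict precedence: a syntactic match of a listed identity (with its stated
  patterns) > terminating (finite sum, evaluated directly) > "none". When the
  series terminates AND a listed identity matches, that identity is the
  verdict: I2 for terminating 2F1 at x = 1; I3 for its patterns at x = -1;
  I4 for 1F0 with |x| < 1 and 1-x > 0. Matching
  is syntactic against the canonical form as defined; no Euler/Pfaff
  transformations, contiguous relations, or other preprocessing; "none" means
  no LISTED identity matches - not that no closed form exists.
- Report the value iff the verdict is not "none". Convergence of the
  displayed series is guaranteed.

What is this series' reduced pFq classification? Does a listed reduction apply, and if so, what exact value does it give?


x = \frac{2}{3} here; the reduced form reads 2F1, upper {-\frac{5}{8}, \frac{8}{5}}, lower {2}, C = 1. Verdict: none here - no I1-I6 shape fits x = \frac{2}{3} with lower {2}.

Structural cue: t_0 being 1, striking the common factor k + 1/2 reduces the term (C = 1).
Adjacent-term ratio: r(k) = \frac{2}{3} * (k-\frac{5}{8}) (k+\frac{8}{5}) / [(k+2) (k+1)] ; factor over Q: parameters, x = \frac{2}{3}, and C = 1.


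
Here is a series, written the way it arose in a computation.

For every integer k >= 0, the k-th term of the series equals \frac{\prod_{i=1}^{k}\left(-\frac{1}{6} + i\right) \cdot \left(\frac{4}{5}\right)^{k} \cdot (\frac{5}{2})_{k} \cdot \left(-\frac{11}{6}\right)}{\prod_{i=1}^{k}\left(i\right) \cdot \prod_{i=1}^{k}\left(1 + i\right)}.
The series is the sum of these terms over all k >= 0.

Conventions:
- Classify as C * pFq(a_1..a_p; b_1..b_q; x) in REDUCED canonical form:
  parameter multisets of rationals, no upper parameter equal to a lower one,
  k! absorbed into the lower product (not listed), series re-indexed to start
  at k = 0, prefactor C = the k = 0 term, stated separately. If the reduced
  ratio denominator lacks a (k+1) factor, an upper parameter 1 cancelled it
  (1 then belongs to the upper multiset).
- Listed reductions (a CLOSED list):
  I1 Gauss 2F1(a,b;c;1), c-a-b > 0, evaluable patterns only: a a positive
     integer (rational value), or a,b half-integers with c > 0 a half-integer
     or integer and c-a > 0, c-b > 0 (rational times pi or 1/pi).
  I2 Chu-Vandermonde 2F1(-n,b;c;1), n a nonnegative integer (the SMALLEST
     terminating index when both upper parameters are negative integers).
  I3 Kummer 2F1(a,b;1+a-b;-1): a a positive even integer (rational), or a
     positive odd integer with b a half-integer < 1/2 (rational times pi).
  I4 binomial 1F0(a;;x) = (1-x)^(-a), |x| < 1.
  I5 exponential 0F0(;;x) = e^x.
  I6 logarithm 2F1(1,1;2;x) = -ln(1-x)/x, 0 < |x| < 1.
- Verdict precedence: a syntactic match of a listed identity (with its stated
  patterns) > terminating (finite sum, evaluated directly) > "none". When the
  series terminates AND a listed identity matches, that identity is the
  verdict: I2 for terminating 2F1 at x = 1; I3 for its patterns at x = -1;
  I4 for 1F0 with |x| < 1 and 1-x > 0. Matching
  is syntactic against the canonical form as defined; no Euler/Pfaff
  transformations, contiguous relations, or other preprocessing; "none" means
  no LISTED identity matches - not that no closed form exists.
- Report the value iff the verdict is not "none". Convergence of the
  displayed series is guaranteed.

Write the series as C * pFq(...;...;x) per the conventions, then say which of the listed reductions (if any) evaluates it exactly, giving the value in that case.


The series (x = \frac{4}{5}) is 2F1: upper {\frac{5}{6}, \frac{5}{2}}, lower {2}, prefactor -\frac{11}{6}. Verdict: none. Every listed pattern misses the 2F1 form at \frac{4}{5}, upper {\frac{5}{6}, \frac{5}{2}}.

Key step: with t_0 = -\frac{11}{6}, the product of the first k integers (prefactor -11/6) is k!.
Consecutive-term ratio: r(k) = \frac{4}{5} * (k+\frac{5}{6}) (k+\frac{5}{2}) / [(k+2) (k+1)] - rational in k. x = \frac{4}{5}; t_0 = -\frac{11}{6}; negate the roots.


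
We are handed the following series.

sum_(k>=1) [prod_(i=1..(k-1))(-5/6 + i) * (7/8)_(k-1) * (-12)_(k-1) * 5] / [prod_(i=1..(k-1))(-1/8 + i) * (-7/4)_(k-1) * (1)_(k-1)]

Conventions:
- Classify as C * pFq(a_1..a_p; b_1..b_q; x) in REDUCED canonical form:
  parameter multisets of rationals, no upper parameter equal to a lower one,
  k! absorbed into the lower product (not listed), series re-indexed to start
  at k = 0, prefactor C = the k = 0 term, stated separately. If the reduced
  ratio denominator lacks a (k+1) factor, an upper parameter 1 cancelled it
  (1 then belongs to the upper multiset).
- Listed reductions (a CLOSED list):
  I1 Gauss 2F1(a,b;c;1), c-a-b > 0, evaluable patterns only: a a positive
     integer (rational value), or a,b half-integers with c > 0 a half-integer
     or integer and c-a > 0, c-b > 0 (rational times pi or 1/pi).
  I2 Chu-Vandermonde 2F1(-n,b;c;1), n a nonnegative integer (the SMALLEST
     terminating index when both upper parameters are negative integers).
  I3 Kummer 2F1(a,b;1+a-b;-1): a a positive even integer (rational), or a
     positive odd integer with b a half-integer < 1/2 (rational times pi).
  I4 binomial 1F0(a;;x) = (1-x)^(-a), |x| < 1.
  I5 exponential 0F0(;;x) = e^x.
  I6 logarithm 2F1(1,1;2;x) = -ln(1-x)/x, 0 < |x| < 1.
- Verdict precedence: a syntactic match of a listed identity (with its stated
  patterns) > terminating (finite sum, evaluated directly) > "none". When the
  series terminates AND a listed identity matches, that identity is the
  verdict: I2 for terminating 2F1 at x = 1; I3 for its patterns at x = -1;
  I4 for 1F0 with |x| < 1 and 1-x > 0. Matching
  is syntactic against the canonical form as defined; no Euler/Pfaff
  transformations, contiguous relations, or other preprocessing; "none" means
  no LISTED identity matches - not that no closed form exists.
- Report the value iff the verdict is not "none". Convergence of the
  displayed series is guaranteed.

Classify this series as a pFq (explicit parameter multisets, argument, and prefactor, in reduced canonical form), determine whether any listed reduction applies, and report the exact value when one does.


x = 1 here; the reduced form reads 2F1, upper {-12, 1/6}, lower {-7/4}, C = 5. Verdict: the Chu-Vandermonde identity I2 applies (terminating 2F1 at x = 1 with n = 12, b = 1/6, c = -7/4). Exact value: 5414380435/3745064727.

Key observation: from the first term 5: the lower running product (C = 5) is a rising factorial.
Term ratio: r(k) = 1 * (k-12) (k+1/6) / [(k-7/4) (k+1)] - rational; roots negated = parameters, x = 1, C = 5.


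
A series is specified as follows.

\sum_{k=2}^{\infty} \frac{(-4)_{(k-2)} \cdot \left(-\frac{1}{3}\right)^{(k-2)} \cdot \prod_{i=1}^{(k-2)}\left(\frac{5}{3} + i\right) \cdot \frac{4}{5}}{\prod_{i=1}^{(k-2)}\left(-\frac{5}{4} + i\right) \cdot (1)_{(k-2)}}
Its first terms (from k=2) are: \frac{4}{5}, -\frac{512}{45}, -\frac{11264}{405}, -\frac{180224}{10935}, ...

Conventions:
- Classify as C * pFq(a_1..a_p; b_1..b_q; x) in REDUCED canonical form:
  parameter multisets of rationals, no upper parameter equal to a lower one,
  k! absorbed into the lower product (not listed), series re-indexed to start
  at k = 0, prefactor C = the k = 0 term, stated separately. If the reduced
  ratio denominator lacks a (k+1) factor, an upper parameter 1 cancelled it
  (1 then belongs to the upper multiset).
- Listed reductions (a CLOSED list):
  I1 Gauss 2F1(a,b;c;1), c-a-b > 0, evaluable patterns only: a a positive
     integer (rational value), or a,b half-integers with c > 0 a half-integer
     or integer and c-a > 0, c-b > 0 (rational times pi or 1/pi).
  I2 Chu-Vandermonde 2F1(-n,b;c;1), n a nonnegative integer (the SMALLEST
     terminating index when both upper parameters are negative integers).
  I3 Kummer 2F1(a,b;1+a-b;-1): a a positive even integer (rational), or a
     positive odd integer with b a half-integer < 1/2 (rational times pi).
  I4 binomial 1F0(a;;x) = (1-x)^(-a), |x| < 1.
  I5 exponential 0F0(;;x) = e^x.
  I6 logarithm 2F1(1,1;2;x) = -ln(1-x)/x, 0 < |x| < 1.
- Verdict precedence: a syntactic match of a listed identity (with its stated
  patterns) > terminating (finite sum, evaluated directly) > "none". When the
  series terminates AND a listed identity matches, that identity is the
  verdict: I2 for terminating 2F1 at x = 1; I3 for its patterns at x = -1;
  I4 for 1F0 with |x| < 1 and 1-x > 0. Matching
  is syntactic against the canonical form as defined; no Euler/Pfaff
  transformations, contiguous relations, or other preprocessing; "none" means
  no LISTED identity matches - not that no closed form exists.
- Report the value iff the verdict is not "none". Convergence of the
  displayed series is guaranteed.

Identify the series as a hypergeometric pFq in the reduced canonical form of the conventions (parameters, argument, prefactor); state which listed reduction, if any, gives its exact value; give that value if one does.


Key observation: from the first term \frac{4}{5}: (1)_k (C = 4/5) is k! itself.
Ratio: r(k) = -\frac{1}{3} * (k-4) (k+\frac{8}{3}) / [(k-\frac{1}{4}) (k+1)] - poly over poly, x = -\frac{1}{3} from leading terms; C = \frac{4}{5} at k = 0.

At argument -\frac{1}{3}: a 2F1 with upper {-4, \frac{8}{3}}, lower {-\frac{1}{4}}, scaled by C = \frac{4}{5}. Verdict: terminating - no listed pattern fits, but -4 in the upper list cuts the series at k = 4; direct evaluation. Sum: -\frac{5678708}{98415}.


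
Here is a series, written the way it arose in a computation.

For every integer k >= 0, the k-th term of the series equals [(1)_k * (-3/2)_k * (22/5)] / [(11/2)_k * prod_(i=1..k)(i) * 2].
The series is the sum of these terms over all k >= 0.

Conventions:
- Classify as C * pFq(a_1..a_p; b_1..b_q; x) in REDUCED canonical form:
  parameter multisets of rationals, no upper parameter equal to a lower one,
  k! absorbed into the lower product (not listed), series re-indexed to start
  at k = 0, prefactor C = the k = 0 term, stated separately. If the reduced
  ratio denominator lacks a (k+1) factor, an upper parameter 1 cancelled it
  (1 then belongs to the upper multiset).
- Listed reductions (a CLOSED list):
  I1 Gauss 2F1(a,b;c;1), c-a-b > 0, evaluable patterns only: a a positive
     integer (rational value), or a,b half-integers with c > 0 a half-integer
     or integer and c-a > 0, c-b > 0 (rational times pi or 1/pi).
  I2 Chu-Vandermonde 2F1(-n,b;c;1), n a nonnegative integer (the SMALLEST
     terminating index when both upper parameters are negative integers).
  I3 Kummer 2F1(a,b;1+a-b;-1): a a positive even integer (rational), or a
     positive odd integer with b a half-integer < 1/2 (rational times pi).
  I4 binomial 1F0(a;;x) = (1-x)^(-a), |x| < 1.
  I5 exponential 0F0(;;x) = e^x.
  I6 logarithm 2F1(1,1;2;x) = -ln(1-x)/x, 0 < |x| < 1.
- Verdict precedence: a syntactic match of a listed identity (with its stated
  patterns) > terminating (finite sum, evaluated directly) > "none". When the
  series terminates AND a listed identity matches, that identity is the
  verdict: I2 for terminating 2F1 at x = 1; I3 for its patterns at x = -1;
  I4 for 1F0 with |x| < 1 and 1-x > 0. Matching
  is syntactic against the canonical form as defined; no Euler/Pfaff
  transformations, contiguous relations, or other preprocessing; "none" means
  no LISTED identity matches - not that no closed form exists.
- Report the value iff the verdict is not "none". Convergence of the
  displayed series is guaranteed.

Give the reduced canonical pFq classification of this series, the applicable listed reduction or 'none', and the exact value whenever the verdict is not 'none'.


This is 11/5 * 2F1(-3/2, 1; 11/2; 1) in reduced canonical form. Verdict: this is the Gauss summation I1 (x = 1: the Gamma ratio telescopes since c-a-b = 6 > 0 and a = 1 in Z>0). Hence: 33/20.

The tell: t_0 being 11/5, the product of the first k integers (C = 11/5) is k!.
Term ratio: r(k) = 1 * (k-3/2) (k+1) / [(k+11/2) (k+1)] - poly over poly, x = 1 from leading terms; C = 11/5 at k = 0.


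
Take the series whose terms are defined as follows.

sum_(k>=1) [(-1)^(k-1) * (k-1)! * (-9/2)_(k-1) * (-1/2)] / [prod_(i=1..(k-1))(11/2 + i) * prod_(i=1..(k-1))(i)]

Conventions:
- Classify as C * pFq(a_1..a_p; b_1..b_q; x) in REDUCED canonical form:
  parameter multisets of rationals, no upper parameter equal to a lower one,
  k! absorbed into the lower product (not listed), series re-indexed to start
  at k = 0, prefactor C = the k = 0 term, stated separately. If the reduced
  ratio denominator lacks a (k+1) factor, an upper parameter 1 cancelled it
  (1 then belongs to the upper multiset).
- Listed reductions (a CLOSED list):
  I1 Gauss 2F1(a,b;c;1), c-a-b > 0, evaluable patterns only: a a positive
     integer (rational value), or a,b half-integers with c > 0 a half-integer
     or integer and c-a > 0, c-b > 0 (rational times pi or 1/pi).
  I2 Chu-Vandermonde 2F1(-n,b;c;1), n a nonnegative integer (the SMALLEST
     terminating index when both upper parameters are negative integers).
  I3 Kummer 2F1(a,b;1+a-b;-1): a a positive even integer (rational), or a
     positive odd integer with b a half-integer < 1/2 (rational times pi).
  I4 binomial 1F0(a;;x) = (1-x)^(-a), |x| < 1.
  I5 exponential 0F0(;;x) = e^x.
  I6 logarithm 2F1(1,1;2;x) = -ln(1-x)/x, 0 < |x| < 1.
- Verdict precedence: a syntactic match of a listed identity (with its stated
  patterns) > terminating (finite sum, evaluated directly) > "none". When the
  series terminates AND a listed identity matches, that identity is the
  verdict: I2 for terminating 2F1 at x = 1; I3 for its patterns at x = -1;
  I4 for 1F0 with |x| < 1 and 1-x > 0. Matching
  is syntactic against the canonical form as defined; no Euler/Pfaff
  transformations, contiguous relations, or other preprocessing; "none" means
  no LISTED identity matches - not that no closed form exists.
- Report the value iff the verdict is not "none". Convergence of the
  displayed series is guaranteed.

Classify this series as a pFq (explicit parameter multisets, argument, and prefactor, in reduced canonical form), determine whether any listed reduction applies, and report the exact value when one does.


This is -1/2 * 2F1(-9/2, 1; 13/2; -1) in reduced canonical form. Verdict (x = -1): Kummer (I3) applies (x = -1; c = 13/2 equals 1+a-b for upper {-9/2, 1}: listed pattern). Hence: (-693/2048) * pi.

The tell: from the first term -1/2: the lower running product (C = -1/2) is a rising factorial.
Ratio: r(k) = (-1) * (k-9/2) (k+1) / [(k+13/2) (k+1)] - rational in k, leading ratio (-1); with t_0 = -1/2, classification follows.


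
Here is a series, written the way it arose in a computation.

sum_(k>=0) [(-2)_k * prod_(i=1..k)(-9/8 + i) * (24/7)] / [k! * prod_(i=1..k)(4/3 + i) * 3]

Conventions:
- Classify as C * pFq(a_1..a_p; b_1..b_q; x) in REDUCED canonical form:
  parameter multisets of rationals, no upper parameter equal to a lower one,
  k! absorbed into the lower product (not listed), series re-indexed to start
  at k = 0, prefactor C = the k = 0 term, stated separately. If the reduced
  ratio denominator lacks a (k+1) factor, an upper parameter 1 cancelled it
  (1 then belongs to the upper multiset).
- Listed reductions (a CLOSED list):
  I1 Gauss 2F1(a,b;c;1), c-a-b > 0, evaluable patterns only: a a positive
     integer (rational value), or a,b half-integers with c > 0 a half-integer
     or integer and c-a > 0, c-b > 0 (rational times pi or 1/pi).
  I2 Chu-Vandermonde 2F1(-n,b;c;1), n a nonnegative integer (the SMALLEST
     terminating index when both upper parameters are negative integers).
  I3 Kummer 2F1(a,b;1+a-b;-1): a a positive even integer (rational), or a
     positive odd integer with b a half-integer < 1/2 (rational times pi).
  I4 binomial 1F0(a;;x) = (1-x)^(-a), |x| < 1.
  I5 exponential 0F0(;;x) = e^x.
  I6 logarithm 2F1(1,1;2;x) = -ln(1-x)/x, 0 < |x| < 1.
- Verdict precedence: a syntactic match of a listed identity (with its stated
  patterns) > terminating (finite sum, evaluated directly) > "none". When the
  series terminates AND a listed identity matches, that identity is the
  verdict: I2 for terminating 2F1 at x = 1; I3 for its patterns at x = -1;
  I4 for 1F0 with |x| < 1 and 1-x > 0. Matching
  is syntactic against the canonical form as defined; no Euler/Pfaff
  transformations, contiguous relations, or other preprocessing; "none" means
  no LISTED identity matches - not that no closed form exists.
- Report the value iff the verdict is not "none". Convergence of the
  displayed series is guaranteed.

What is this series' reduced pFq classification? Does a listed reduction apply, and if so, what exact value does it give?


At argument 1: a 2F1 with upper {-2, -1/8}, lower {7/3}, scaled by C = 8/7. Verdict: this is the Chu-Vandermonde identity I2 (terminating 2F1 at x = 1 with n = 2, b = -1/8, c = 7/3). Hence: 4897/3920.

Structural cue: from the first term 8/7: the constant factors (C = 8/7) combine into one prefactor.
Consecutive-term ratio: r(k) = 1 * (k-2) (k-1/8) / [(k+7/3) (k+1)] - rational in k. x = 1; t_0 = 8/7; negate the roots.


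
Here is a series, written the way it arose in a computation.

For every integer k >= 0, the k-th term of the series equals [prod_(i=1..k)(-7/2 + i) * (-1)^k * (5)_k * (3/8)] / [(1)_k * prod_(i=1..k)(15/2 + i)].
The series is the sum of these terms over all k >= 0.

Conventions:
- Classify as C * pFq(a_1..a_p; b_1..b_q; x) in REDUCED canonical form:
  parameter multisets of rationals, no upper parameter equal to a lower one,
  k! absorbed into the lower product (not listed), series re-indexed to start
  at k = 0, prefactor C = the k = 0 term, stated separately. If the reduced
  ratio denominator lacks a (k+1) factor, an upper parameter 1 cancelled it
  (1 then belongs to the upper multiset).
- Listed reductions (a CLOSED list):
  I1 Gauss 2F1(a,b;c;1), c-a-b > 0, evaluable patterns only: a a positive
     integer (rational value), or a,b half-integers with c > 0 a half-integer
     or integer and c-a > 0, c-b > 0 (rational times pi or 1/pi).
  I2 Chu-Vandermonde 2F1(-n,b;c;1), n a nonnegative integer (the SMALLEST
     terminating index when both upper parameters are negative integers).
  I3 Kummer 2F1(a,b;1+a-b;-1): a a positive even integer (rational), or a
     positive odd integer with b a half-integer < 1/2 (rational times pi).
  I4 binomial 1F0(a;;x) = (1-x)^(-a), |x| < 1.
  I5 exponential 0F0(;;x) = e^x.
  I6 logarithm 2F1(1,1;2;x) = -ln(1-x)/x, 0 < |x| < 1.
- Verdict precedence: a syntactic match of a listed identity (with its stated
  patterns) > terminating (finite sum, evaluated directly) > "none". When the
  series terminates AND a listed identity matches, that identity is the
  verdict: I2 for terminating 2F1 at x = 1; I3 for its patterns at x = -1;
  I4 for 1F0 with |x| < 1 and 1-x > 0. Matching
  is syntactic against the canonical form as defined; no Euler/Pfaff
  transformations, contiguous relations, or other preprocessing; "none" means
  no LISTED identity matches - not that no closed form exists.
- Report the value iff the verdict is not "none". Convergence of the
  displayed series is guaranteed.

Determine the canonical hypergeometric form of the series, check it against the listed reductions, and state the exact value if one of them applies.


Prefactor 3/8, argument -1: 2F1 with upper {-5/2, 5} over lower {17/2}. Verdict (x = -1): the Kummer evaluation I3 applies (x = -1; c = 17/2 equals 1+a-b for upper {-5/2, 5}: listed pattern). Value: (405405/1048576) * pi.

The tell: x = (-1) and (1)_k (C = 3/8, x = -1) is k! itself.
Adjacent-term ratio: r(k) = (-1) * (k-5/2) (k+5) / [(k+17/2) (k+1)] - rational in k, leading ratio (-1); with t_0 = 3/8, classification follows.


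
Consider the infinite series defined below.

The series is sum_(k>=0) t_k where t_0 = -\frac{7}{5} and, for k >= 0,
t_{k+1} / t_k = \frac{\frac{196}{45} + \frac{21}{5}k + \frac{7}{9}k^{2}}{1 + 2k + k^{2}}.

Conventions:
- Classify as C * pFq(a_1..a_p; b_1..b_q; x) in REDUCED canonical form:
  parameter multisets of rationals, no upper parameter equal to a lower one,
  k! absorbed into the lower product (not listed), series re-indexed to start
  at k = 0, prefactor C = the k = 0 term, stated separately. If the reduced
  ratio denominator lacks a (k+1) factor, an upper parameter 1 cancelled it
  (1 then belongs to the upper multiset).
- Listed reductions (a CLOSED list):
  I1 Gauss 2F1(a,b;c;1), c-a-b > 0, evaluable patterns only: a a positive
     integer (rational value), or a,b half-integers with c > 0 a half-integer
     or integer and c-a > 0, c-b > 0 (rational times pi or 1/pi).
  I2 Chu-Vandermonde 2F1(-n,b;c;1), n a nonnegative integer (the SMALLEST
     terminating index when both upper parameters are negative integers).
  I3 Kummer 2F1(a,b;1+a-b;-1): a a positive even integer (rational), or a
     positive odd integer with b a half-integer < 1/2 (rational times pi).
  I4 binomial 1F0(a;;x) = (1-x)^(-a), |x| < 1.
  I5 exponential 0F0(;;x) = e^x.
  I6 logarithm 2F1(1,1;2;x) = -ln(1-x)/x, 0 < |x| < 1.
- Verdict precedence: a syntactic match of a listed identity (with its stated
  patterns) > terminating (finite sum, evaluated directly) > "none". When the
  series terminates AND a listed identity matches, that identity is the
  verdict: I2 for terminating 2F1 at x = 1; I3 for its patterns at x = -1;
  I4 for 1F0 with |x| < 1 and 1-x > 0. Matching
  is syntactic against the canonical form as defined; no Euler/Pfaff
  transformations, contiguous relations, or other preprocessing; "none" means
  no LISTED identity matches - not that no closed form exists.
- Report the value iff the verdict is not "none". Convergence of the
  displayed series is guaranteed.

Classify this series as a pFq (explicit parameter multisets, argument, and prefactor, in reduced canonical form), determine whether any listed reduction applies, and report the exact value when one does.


Classification (C = -\frac{7}{5}): 2F1 with upper {\frac{7}{5}, 4}, lower {1}, argument x = \frac{7}{9}. Verdict: none (x = \frac{7}{9}): each listed identity misses the multisets {\frac{7}{5}, 4} ; {1}.

Key step: from the first term -\frac{7}{5}: roots of the ratio polynomials (C = -7/5) are the negated parameters.
Ratio: r(k) = \frac{7}{9} * (k+\frac{7}{5}) (k+4) / [(k+1) (k+1)] - rational; roots negated = parameters, x = \frac{7}{9}, C = -\frac{7}{5}.


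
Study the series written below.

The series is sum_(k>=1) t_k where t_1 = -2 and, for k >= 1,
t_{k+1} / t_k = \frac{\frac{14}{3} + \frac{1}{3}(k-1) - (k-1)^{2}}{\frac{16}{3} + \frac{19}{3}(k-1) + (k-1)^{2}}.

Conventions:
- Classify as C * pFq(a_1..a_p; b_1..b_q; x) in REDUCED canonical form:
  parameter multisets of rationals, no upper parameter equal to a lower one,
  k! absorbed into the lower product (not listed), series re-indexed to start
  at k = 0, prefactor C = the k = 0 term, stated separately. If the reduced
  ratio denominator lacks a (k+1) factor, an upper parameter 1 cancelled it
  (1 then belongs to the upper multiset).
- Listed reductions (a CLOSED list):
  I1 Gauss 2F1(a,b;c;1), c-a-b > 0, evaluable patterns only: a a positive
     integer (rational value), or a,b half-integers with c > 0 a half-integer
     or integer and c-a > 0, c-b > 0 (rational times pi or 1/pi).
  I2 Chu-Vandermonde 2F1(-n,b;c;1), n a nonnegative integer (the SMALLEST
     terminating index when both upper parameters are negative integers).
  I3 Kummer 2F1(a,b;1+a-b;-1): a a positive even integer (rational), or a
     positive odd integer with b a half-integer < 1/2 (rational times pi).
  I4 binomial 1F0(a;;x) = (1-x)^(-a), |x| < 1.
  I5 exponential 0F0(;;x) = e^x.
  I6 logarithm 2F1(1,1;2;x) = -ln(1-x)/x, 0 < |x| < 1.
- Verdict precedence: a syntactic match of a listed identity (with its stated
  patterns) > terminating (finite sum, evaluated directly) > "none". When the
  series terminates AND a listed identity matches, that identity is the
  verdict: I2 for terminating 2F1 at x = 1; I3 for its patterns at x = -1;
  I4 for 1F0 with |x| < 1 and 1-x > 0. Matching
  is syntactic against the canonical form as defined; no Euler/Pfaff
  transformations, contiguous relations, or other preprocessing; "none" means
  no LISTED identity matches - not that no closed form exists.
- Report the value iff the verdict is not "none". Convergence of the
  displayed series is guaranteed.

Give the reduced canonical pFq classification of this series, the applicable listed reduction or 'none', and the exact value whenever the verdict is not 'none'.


First insight: x = -1 and the expanded ratio factors over Q; prefactor -2, roots give parameters.
Ratio: r(k) = -1 * (k-\frac{7}{3}) (k+2) / [(k+\frac{16}{3}) (k+1)] - rational; roots negated = parameters, x = -1, C = -2.

With C = -2: the canonical form is 2F1(-\frac{7}{3}, 2; \frac{16}{3}; -1). Verdict: the Kummer evaluation I3 applies (x = -1; c = \frac{16}{3} equals 1+a-b for upper {-\frac{7}{3}, 2}: listed pattern). Hence: -\frac{13}{3}.


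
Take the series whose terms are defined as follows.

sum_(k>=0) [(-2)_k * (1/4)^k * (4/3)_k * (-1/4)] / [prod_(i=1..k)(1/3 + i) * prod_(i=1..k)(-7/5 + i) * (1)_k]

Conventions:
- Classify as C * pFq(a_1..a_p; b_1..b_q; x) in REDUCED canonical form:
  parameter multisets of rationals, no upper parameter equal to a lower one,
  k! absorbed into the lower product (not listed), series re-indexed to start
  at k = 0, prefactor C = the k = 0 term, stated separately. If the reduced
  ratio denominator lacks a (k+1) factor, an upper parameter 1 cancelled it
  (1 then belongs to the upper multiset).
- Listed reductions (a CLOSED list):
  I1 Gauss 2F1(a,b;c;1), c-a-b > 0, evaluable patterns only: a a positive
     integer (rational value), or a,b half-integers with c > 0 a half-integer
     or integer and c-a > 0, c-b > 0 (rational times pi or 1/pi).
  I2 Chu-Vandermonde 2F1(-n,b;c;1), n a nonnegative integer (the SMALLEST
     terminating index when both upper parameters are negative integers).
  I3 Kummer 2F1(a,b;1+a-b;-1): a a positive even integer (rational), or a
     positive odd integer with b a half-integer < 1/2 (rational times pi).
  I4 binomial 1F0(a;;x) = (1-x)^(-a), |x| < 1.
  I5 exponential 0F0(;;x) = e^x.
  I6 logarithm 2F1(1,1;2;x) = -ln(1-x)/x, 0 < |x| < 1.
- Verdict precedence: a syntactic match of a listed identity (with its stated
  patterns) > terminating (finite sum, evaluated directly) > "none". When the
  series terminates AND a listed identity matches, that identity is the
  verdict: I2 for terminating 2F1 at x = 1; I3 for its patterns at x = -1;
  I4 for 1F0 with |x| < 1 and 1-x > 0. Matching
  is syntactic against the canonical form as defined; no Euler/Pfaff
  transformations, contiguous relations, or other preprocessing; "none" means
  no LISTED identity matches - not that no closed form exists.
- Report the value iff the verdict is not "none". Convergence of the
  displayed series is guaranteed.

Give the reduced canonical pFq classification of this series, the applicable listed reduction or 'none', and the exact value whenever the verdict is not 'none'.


This is -1/4 * 1F1(-2; -2/5; 1/4) in reduced canonical form. Verdict: terminating. (-2)_k vanishes past k = 2, leaving a 3-term sum, computed directly. Its exact value is -191/384.

Structural cue: from the first term -1/4: (1)_k (C = -1/4, x = 1/4) is k! itself.
Term ratio: r(k) = (1/4) * (k-2) / [(k-2/5) (k+1)] - rational in k, leading ratio (1/4); with t_0 = -1/4, classification follows.


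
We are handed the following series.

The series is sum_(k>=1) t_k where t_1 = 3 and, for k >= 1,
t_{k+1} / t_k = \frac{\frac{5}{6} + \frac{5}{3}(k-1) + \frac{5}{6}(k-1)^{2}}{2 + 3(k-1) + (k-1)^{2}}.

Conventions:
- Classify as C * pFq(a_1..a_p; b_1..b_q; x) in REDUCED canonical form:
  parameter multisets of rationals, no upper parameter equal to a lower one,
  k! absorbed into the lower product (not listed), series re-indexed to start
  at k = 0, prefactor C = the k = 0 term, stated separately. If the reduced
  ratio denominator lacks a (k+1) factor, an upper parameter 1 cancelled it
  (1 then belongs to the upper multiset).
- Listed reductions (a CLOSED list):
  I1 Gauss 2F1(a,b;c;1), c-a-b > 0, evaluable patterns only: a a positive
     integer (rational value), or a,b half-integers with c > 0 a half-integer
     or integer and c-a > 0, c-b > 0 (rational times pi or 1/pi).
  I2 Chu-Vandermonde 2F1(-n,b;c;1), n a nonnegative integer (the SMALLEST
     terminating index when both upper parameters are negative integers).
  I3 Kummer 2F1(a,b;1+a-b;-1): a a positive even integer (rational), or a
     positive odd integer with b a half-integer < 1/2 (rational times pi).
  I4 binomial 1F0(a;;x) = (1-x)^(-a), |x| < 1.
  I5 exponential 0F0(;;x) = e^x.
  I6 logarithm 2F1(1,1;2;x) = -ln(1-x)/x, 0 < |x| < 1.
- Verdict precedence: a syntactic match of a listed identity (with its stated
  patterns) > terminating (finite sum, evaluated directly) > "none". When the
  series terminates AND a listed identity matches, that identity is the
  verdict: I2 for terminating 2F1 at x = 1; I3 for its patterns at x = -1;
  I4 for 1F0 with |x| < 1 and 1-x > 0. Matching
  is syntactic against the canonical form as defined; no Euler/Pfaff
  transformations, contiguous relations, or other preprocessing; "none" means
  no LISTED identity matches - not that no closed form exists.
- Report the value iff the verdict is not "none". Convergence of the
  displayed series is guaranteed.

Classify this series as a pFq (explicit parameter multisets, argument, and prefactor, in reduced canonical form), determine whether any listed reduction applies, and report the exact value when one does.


This is 3 * 2F1(1, 1; 2; \frac{5}{6}) in reduced canonical form. Verdict (x = \frac{5}{6}): the logarithmic series (I6) applies (the logarithm: parameters (1,1;2), x = \frac{5}{6}). Sum: \left(-\frac{18}{5}\right) \cdot \ln\left(\frac{1}{6}\right).

Structural cue: t_0 being 3, factor the ratio over Q (prefactor 3): negated roots = parameters.
Consecutive-term ratio: r(k) = \frac{5}{6} * (k+1) (k+1) / [(k+2) (k+1)] - rational in k. x = \frac{5}{6}; t_0 = 3; negate the roots.


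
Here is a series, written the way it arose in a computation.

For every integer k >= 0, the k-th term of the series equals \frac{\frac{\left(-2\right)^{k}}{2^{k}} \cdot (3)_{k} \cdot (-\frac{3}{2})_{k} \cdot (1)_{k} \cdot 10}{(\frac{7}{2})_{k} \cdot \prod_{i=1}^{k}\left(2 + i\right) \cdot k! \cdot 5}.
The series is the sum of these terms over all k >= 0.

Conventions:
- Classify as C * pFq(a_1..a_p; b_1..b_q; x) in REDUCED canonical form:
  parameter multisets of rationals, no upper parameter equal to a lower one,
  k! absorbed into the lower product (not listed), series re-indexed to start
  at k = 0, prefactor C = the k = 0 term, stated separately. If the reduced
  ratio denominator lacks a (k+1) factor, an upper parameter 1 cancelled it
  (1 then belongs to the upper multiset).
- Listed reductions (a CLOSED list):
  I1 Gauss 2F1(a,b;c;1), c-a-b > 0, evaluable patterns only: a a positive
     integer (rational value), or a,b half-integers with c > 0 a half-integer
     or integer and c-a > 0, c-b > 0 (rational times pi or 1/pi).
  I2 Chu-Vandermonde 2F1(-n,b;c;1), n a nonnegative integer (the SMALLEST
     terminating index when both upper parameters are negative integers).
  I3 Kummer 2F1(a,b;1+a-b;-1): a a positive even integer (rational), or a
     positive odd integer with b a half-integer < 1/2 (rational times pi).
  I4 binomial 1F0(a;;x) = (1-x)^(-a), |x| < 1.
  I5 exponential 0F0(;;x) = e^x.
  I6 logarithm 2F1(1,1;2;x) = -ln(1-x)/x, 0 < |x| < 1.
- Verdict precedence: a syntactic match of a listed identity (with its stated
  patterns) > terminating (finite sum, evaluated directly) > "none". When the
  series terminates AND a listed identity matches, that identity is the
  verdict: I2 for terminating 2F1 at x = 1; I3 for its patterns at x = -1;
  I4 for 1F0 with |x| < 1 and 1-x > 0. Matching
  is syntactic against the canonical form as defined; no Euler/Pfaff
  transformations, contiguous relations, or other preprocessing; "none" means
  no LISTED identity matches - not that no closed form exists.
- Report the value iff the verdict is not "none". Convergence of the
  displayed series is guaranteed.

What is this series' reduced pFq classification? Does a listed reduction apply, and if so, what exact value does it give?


Reduced: x = -1, 2F1, upper = {-\frac{3}{2}, 1}, lower = {\frac{7}{2}}, C = 2. Verdict: this is Kummer's theorem (I3) (x = -1; c = \frac{7}{2} equals 1+a-b for upper {-\frac{3}{2}, 1}: listed pattern). Value: \frac{15}{16} \cdot \pi.

Key observation: from the first term 2: the two k-th powers (prefactor 2) combine into one argument.
Step ratio: r(k) = -1 * (k-\frac{3}{2}) (k+1) / [(k+\frac{7}{2}) (k+1)] - rational; roots negated = parameters, x = -1, C = 2.


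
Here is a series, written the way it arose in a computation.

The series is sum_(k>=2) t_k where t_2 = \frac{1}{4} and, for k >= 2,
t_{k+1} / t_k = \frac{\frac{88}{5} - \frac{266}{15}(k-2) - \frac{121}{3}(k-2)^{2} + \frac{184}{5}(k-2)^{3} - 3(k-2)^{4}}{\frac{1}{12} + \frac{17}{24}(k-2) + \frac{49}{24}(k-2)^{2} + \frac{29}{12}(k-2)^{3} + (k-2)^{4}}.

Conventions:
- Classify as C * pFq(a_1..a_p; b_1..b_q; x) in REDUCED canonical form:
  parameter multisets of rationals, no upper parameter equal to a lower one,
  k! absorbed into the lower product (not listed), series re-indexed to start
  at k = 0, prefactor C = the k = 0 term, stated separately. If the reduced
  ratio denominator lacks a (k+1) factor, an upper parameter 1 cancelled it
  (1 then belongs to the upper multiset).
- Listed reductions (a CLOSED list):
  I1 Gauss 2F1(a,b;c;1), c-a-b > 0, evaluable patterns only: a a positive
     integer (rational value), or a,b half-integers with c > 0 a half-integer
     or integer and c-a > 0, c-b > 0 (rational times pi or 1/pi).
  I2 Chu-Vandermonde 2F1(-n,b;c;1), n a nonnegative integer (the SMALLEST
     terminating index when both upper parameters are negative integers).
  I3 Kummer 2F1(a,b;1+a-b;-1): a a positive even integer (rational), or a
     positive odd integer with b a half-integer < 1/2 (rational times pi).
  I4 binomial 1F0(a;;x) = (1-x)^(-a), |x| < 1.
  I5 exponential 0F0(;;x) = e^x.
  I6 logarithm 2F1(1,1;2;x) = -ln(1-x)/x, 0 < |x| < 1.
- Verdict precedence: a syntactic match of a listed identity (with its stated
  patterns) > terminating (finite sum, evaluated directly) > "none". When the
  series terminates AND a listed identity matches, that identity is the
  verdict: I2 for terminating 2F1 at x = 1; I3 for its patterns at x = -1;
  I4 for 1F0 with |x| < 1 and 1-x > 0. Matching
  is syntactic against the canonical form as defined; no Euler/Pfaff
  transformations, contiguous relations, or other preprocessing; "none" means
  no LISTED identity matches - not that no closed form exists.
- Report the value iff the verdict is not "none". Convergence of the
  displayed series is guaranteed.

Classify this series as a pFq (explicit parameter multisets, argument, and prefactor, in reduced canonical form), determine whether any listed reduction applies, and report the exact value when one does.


At argument -3: a 3F2 with upper {-11, -\frac{4}{3}, -\frac{3}{5}}, lower {\frac{1}{4}, \frac{1}{2}}, scaled by C = \frac{1}{4}. Verdict: terminating at k = 11: the factor (-11)_k kills every later term; summing the 12 survivors is exact. Exact value: -\frac{9143567463457811397931}{2516668286132812500}.

Structural cue: t_0 being \frac{1}{4}, cancel k + 2/3 from the displayed ratio first; then prefactor 1/4.
Term ratio: r(k) = -3 * (k-11) (k-\frac{4}{3}) (k-\frac{3}{5}) / [(k+\frac{1}{4}) (k+\frac{1}{2}) (k+1)] - poly over poly, x = -3 from leading terms; C = \frac{1}{4} at k = 0.


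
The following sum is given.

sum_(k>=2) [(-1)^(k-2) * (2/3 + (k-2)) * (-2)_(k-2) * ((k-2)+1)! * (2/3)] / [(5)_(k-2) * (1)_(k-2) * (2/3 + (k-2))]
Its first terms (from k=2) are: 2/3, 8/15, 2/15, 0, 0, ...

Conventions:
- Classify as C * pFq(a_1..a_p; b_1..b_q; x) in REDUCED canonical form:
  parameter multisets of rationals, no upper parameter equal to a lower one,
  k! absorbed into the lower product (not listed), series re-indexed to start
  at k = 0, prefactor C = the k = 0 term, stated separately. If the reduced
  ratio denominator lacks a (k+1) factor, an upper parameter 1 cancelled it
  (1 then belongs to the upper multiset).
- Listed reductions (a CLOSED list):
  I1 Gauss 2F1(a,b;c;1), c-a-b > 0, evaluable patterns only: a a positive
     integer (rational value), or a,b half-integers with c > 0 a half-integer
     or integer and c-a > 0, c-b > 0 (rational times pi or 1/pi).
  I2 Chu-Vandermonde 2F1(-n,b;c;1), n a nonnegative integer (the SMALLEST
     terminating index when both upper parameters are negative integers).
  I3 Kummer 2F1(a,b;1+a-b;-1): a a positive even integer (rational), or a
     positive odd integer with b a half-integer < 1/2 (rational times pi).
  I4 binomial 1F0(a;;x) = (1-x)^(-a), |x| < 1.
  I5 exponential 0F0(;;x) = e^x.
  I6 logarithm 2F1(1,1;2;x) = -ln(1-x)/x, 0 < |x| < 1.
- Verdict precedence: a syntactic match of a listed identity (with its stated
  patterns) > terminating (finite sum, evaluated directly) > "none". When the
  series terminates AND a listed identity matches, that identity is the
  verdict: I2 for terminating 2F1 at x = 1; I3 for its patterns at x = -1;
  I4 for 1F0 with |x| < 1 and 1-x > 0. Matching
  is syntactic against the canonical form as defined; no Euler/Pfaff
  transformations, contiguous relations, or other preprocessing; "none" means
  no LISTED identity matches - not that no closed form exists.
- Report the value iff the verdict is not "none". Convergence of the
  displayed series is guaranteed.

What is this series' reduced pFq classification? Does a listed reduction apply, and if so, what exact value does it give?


Structural cue: t_0 = 2/3 here, and (1)_k (C = 2/3, x = -1) is k! itself.
Step ratio: r(k) = (-1) * (k-2) (k+2) / [(k+5) (k+1)] ; factor over Q: parameters, x = (-1), and C = 2/3.

The series (x = -1) is 2F1: upper {-2, 2}, lower {5}, prefactor 2/3. Verdict: the Kummer evaluation I3 applies (x = -1; c = 5 equals 1+a-b for upper {-2, 2}: listed pattern). Exact value: 4/3.
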